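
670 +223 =893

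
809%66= 17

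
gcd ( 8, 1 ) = 1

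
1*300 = 300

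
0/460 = 0 =0.00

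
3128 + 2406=5534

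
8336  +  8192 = 16528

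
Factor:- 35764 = -2^2*8941^1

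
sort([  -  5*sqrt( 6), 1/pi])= [ - 5*sqrt( 6),  1/pi] 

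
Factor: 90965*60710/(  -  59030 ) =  - 552248515/5903 = - 5^1*7^1*13^1* 23^1*113^1*467^1*5903^ (-1)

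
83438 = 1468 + 81970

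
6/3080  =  3/1540=0.00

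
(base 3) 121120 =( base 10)447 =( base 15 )1EC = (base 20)127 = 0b110111111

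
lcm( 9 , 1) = 9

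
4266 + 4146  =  8412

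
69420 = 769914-700494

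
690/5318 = 345/2659= 0.13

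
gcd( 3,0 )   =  3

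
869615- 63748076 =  - 62878461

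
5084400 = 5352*950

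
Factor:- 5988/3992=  - 2^( - 1) * 3^1=-  3/2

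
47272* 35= 1654520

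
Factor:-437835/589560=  - 101/136 = - 2^ ( - 3)*17^( - 1) * 101^1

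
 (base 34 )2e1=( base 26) 437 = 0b101011100101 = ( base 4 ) 223211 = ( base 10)2789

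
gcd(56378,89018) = 2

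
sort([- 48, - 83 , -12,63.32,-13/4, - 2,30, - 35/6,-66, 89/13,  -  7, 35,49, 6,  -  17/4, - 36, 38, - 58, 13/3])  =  [ - 83 , - 66,  -  58 , - 48,  -  36, - 12,-7, - 35/6,  -  17/4 , - 13/4,-2,  13/3, 6 , 89/13, 30,35,38,49,63.32 ] 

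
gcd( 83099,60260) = 23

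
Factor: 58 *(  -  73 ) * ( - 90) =381060 = 2^2 *3^2*5^1*29^1*73^1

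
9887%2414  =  231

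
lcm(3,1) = 3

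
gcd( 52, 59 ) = 1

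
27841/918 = 30 + 301/918 = 30.33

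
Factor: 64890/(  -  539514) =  - 3^( - 1)*5^1 * 7^1*97^(  -  1) = -35/291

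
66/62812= 33/31406 = 0.00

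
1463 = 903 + 560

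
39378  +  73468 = 112846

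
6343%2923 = 497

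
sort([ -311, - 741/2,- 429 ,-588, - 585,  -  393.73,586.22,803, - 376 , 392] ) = [ -588 , - 585,- 429 , - 393.73, - 376,  -  741/2,-311 , 392,586.22 , 803 ]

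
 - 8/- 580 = 2/145 = 0.01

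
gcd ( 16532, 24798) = 8266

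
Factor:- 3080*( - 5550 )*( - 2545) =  - 2^4*3^1*  5^4*7^1*11^1*37^1*509^1 = - 43504230000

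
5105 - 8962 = -3857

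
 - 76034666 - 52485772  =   - 128520438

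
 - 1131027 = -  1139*993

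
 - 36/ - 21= 1 + 5/7= 1.71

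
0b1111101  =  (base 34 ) 3N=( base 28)4D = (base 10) 125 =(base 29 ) 49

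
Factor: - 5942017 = -5942017^1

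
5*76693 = 383465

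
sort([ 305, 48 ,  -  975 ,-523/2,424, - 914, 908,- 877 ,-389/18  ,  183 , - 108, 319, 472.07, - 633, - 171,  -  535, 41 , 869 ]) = [ - 975 , - 914, - 877,  -  633, - 535,-523/2, - 171,-108,-389/18,  41,48 , 183,305, 319,  424,472.07,869,908 ]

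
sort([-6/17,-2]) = [  -  2, - 6/17 ] 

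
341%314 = 27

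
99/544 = 99/544  =  0.18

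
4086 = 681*6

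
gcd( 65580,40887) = 3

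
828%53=33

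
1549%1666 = 1549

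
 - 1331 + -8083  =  -9414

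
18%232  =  18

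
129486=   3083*42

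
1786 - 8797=-7011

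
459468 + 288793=748261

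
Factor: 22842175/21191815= 4568435/4238363 = 5^1 * 1277^( - 1 )*3319^(  -  1 )*913687^1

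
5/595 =1/119 = 0.01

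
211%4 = 3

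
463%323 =140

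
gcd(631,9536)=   1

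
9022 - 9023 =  - 1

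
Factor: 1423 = 1423^1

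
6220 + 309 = 6529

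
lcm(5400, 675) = 5400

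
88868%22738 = 20654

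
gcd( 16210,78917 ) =1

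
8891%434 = 211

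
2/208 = 1/104 =0.01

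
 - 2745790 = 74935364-77681154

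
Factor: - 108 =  - 2^2*3^3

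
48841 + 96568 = 145409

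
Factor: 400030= 2^1 * 5^1 * 109^1 * 367^1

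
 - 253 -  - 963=710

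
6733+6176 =12909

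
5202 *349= 1815498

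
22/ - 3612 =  - 11/1806 = -  0.01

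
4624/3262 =2312/1631 = 1.42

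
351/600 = 117/200 = 0.58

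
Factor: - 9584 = - 2^4*599^1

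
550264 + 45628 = 595892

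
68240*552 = 37668480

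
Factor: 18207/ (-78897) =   -  3/13= - 3^1*13^(  -  1)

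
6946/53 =131  +  3/53 = 131.06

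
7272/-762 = -1212/127 = - 9.54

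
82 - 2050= - 1968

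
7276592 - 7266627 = 9965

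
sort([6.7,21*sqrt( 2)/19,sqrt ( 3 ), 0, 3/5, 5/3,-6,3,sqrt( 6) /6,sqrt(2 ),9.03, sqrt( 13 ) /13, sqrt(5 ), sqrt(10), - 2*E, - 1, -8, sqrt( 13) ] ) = [ -8, - 6, - 2*E, - 1,0,sqrt( 13)/13,sqrt( 6) /6,  3/5, sqrt( 2),21 * sqrt ( 2 ) /19, 5/3,sqrt(3), sqrt ( 5), 3,sqrt( 10),sqrt( 13), 6.7, 9.03 ] 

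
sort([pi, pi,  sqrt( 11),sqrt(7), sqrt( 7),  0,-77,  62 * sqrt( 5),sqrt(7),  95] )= [ - 77,  0,sqrt( 7), sqrt( 7 ) , sqrt(7 ) , pi, pi,  sqrt(11)  ,  95 , 62 * sqrt( 5) ]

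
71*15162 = 1076502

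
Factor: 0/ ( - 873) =0^1 = 0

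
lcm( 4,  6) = 12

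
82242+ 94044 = 176286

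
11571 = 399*29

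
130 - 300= - 170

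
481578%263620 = 217958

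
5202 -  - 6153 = 11355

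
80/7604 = 20/1901 = 0.01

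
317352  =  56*5667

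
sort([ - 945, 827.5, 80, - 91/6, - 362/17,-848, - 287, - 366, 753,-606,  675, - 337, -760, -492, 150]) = [ - 945,-848 , - 760, - 606,- 492 ,  -  366, - 337, - 287,-362/17, - 91/6,80, 150, 675, 753, 827.5]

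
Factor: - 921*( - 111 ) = 3^2*37^1*307^1= 102231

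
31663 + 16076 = 47739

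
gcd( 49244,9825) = 1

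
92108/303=92108/303=303.99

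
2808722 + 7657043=10465765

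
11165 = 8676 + 2489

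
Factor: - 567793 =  - 567793^1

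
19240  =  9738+9502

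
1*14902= 14902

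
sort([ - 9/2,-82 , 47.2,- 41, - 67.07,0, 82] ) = [ - 82, - 67.07, - 41,-9/2,0,47.2,82 ]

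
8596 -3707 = 4889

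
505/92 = 505/92 = 5.49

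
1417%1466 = 1417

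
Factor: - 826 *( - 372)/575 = 307272/575 = 2^3*3^1*5^( - 2)*7^1*23^(  -  1 ) * 31^1*59^1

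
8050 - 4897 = 3153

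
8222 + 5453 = 13675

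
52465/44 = 1192 + 17/44 = 1192.39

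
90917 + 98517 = 189434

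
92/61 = 92/61 = 1.51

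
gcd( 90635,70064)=1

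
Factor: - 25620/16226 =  - 30/19 =- 2^1*3^1*5^1*19^( - 1)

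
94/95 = 94/95 = 0.99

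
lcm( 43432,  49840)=3040240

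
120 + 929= 1049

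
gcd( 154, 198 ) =22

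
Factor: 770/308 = 5/2 = 2^(-1)*5^1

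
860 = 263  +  597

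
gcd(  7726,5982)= 2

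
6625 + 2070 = 8695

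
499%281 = 218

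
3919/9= 3919/9 = 435.44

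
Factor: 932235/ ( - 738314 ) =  -2^( - 1)*3^1*5^1*19^1*311^( - 1 )*1187^( - 1 ) * 3271^1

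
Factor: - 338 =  - 2^1*13^2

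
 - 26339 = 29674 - 56013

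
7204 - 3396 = 3808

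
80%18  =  8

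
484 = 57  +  427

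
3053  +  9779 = 12832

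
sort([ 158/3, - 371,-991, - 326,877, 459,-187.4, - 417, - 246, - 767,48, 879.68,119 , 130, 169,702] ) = [-991, - 767, - 417, - 371,  -  326, - 246, - 187.4, 48,158/3,119,  130,169,459, 702, 877,879.68] 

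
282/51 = 5 + 9/17 = 5.53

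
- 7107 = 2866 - 9973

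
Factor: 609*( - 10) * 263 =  - 2^1 * 3^1*5^1*7^1*29^1*263^1 = - 1601670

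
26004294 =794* 32751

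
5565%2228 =1109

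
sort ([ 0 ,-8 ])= [ - 8, 0 ]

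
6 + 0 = 6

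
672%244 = 184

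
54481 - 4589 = 49892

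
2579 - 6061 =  - 3482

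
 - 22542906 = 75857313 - 98400219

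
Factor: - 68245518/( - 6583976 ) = 2^ ( - 2)*3^1*7^( - 1)*11^1*461^1*2243^1 * 117571^( -1) = 34122759/3291988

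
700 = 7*100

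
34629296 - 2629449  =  31999847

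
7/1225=1/175 =0.01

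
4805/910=961/182 = 5.28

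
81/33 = 2+ 5/11 = 2.45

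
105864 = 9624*11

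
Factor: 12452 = 2^2 * 11^1*283^1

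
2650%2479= 171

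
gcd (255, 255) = 255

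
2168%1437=731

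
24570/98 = 1755/7 = 250.71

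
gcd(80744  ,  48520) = 8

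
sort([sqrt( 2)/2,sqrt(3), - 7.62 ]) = [ - 7.62,sqrt(2 ) /2,  sqrt(3)]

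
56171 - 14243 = 41928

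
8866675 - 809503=8057172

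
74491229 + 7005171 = 81496400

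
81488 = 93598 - 12110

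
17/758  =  17/758 = 0.02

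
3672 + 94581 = 98253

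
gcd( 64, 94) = 2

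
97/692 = 97/692 =0.14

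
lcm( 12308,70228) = 1193876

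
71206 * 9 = 640854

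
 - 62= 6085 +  - 6147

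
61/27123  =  61/27123=   0.00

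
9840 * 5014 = 49337760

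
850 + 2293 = 3143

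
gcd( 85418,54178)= 2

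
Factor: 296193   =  3^1*98731^1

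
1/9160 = 1/9160=0.00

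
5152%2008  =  1136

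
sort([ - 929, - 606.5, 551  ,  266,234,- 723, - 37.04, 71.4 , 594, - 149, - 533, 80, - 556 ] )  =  [ - 929, - 723, - 606.5, - 556 , -533,- 149, - 37.04,71.4,  80,234, 266,  551, 594 ] 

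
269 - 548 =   -  279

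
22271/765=29 + 86/765 = 29.11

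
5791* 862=4991842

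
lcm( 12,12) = 12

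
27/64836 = 3/7204 =0.00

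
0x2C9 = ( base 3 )222102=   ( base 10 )713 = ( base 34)kx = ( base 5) 10323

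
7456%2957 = 1542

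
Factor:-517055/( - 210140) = 187/76 = 2^ ( - 2 )*11^1*17^1*19^( - 1) 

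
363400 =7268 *50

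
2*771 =1542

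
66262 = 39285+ 26977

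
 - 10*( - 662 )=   6620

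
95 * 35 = 3325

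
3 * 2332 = 6996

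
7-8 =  - 1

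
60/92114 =30/46057 =0.00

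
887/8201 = 887/8201 = 0.11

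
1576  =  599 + 977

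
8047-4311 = 3736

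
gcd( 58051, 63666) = 1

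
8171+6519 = 14690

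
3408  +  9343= 12751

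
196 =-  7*(-28 )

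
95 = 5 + 90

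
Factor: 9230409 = 3^3 * 19^2 * 947^1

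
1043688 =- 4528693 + 5572381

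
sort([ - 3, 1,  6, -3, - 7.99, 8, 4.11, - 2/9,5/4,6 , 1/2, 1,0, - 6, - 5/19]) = [ - 7.99, - 6, - 3,-3, - 5/19,-2/9,0,  1/2,1,  1,  5/4, 4.11,6,6,8]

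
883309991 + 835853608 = 1719163599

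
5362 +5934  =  11296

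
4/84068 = 1/21017=0.00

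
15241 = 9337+5904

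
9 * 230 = 2070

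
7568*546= 4132128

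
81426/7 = 11632 + 2/7 = 11632.29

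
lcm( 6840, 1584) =150480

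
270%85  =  15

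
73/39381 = 73/39381=0.00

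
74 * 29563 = 2187662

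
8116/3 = 2705  +  1/3 = 2705.33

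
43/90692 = 43/90692=0.00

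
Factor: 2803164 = 2^2*3^1*7^1*13^1 * 17^1*151^1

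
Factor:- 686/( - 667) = 2^1*7^3*23^ ( - 1 )*29^( - 1 ) 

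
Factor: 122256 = 2^4*3^3*283^1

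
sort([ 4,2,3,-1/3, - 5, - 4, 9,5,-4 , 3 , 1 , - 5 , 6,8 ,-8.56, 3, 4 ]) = [ - 8.56, - 5, - 5,  -  4, - 4, - 1/3,  1, 2, 3, 3, 3, 4,4,5, 6, 8, 9 ]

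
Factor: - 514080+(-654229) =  - 1168309 = -149^1*7841^1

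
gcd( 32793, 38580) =1929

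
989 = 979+10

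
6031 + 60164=66195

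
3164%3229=3164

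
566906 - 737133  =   - 170227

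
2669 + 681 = 3350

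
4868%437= 61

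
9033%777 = 486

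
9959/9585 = 9959/9585  =  1.04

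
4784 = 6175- 1391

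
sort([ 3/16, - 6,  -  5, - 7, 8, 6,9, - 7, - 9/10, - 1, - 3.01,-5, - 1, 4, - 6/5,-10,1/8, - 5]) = [ - 10, - 7,-7, - 6, -5, - 5 , - 5, - 3.01,  -  6/5, -1, - 1, - 9/10, 1/8,3/16, 4,  6,8,9]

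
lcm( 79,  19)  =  1501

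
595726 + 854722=1450448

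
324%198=126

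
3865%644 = 1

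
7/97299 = 7/97299 = 0.00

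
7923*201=1592523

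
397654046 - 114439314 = 283214732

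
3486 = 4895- 1409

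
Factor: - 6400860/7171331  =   - 2^2*3^1* 5^1*17^( -1 )*23^( - 1 )*18341^(-1)*106681^1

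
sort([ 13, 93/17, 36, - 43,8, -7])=[ - 43, - 7, 93/17,8,13, 36 ]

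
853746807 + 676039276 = 1529786083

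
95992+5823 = 101815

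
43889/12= 3657+5/12 =3657.42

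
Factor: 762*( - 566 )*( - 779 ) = 2^2*3^1*19^1*41^1*127^1*283^1 = 335976468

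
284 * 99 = 28116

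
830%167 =162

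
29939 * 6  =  179634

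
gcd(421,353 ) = 1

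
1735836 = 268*6477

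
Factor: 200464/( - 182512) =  -61^ ( - 1 )* 67^1 = - 67/61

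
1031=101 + 930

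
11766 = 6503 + 5263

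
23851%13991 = 9860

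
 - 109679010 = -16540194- 93138816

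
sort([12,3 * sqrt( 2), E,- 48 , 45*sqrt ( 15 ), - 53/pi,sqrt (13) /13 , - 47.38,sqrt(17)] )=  [-48, -47.38 , - 53/pi,sqrt( 13)/13,E,sqrt( 17),3*sqrt( 2),12,  45 * sqrt( 15 )] 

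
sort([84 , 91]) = [84,91] 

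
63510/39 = 1628 + 6/13 = 1628.46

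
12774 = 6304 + 6470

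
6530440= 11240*581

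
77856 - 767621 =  - 689765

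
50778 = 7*7254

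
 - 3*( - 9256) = 27768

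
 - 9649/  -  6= 1608 + 1/6 = 1608.17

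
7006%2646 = 1714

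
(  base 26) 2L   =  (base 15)4d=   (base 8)111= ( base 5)243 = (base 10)73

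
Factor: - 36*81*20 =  - 58320=- 2^4*3^6*5^1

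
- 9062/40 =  - 4531/20 = - 226.55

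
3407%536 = 191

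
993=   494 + 499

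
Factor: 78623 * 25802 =2^1 * 7^1*19^1 * 97^1*78623^1 = 2028630646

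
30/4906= 15/2453 = 0.01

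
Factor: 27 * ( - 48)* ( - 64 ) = 2^10 * 3^4 = 82944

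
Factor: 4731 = 3^1*19^1*83^1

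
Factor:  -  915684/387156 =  - 991/419 =- 419^(  -  1 ) * 991^1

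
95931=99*969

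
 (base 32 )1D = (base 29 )1g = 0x2d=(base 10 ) 45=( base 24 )1l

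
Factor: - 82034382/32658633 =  - 27344794/10886211 = - 2^1*3^( - 3)*7^( - 1 ) *239^ ( -1 )*241^(  -  1 )*13672397^1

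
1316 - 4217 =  - 2901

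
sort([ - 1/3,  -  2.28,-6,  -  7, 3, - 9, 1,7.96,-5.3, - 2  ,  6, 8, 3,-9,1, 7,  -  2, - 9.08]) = [-9.08, -9,- 9, - 7, - 6,- 5.3, - 2.28, - 2,  -  2,-1/3  ,  1, 1, 3, 3,6, 7, 7.96, 8] 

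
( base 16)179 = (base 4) 11321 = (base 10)377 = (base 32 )BP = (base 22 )h3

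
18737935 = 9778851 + 8959084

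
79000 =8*9875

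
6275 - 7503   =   - 1228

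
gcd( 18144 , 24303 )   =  3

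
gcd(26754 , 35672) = 8918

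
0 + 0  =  0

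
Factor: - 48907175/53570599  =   - 5^2 * 1956287^1*53570599^( - 1 ) 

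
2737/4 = 684 + 1/4 = 684.25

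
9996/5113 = 1 + 4883/5113 =1.96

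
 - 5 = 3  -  8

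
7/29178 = 7/29178 = 0.00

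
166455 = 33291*5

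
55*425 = 23375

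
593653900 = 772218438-178564538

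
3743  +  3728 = 7471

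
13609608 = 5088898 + 8520710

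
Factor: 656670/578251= 2^1*3^1*5^1*7^1*53^1*59^1*578251^ ( - 1)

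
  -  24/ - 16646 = 12/8323 = 0.00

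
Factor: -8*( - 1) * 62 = 496 =2^4*31^1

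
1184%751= 433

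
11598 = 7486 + 4112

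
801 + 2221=3022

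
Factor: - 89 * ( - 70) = 6230 = 2^1*5^1 *7^1* 89^1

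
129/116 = 129/116 = 1.11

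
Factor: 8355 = 3^1*5^1*557^1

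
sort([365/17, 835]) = [ 365/17,835 ]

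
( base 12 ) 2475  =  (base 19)B7H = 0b1000000011001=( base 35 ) 3CQ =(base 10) 4121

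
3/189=1/63 =0.02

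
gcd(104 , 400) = 8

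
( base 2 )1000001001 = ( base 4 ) 20021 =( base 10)521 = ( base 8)1011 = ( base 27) J8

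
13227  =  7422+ 5805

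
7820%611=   488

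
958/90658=479/45329 = 0.01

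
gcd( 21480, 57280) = 7160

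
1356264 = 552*2457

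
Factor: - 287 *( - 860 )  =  246820 = 2^2 *5^1*7^1*41^1*43^1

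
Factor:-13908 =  - 2^2*3^1 * 19^1*61^1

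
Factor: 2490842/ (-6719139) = -2^1* 3^(  -  3)*7^(-1)*73^(  -  1)*487^( - 1 ) * 1245421^1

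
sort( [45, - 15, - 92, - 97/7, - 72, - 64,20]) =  [ - 92  ,-72,- 64, - 15, -97/7 , 20,45]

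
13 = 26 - 13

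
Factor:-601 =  - 601^1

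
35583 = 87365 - 51782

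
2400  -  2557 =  - 157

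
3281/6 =546  +  5/6 = 546.83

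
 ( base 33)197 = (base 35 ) 14S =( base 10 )1393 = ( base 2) 10101110001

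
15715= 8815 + 6900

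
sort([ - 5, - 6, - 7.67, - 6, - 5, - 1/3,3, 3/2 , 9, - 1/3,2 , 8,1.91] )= [ - 7.67, - 6, - 6, - 5 , - 5,-1/3, - 1/3,  3/2, 1.91,2,3, 8,  9] 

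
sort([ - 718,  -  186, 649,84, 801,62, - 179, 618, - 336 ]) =[ - 718, - 336,- 186, - 179, 62, 84 , 618,649 , 801 ] 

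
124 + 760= 884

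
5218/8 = 2609/4  =  652.25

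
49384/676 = 73 + 9/169 = 73.05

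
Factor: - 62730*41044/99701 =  - 2^3*3^2*5^1*7^(- 1)*17^1*31^1*41^1*331^1 * 14243^( - 1) =- 2574690120/99701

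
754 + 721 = 1475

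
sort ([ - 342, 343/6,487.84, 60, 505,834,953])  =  [ - 342, 343/6, 60, 487.84,505, 834, 953]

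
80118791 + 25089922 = 105208713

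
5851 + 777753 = 783604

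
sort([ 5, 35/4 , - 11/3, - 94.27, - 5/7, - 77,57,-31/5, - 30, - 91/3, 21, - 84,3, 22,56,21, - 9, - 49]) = [ - 94.27,  -  84, - 77, - 49,-91/3, - 30, - 9, - 31/5,-11/3, - 5/7,3, 5, 35/4,21, 21, 22,56,57 ] 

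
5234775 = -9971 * ( - 525)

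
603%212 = 179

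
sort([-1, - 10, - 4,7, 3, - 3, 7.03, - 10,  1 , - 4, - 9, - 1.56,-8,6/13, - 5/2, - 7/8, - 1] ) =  [-10,-10,- 9,-8,  -  4, - 4, - 3 , - 5/2, - 1.56,  -  1, - 1 , - 7/8 , 6/13,1,3, 7,7.03]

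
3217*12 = 38604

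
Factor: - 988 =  - 2^2 *13^1*19^1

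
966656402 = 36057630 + 930598772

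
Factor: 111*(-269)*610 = - 2^1*3^1*5^1*37^1*61^1*269^1  =  -18213990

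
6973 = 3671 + 3302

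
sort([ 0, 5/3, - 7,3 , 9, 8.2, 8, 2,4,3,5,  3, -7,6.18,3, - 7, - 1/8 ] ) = [ - 7, -7,-7, - 1/8, 0,5/3,  2, 3,  3,3, 3, 4,  5,6.18, 8,8.2,9 ]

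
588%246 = 96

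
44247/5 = 8849  +  2/5= 8849.40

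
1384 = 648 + 736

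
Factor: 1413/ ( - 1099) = - 3^2* 7^( - 1) = - 9/7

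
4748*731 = 3470788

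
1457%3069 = 1457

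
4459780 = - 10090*( - 442) 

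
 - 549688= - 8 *68711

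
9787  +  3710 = 13497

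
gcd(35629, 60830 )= 869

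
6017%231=11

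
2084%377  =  199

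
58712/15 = 58712/15 = 3914.13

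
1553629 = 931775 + 621854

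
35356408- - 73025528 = 108381936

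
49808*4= 199232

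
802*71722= 57521044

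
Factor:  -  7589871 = -3^2*17^1*113^1*439^1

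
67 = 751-684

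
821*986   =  809506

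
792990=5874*135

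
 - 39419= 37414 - 76833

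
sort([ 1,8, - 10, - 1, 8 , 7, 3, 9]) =[ - 10,  -  1,1,3 , 7, 8,8,  9]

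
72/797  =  72/797= 0.09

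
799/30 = 799/30 =26.63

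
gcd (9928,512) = 8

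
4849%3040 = 1809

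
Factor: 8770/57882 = 5/33 = 3^( - 1 )*5^1*11^( - 1 )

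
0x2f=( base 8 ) 57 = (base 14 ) 35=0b101111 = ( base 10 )47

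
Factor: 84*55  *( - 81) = -2^2 * 3^5*5^1 * 7^1 * 11^1= - 374220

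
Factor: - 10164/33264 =  -  11/36=- 2^(  -  2)*3^ (-2)*11^1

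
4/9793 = 4/9793 = 0.00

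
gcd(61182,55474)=2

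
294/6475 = 42/925 = 0.05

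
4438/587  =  7 + 329/587 =7.56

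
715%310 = 95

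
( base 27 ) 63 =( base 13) C9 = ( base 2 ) 10100101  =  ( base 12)119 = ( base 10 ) 165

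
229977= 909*253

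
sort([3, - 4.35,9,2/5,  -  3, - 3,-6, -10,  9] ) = [-10, -6, - 4.35 , - 3, - 3,2/5,3,9,9 ]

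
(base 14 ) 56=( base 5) 301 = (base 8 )114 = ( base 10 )76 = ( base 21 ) 3D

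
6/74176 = 3/37088 = 0.00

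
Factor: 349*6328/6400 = 2^(-5) * 5^( - 2)*7^1*113^1 * 349^1 = 276059/800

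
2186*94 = 205484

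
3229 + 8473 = 11702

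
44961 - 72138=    - 27177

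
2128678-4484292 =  - 2355614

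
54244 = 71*764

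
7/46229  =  7/46229 = 0.00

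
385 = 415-30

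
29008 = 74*392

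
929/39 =23+32/39 = 23.82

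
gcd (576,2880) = 576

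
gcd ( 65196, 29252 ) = 4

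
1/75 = 1/75= 0.01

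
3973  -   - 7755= 11728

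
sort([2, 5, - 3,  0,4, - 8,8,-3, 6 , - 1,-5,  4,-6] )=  [ - 8 , - 6, - 5, -3,-3,-1 , 0,2,  4,4,5,6,8 ] 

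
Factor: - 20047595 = -5^1*1061^1*3779^1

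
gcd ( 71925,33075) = 525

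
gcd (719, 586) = 1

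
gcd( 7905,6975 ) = 465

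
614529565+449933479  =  1064463044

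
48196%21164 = 5868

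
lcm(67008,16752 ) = 67008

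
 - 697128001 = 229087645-926215646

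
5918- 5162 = 756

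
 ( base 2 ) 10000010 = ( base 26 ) 50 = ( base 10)130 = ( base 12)aa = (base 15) 8A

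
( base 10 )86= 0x56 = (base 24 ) 3E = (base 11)79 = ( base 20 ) 46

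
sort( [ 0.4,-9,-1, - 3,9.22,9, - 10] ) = [ - 10, - 9, - 3, - 1,0.4, 9,9.22]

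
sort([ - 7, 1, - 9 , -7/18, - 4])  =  [ - 9, - 7, - 4,-7/18, 1 ] 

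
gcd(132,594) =66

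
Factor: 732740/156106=366370/78053=2^1 * 5^1*89^( - 1)*877^( - 1)*36637^1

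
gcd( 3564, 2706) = 66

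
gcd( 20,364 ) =4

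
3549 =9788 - 6239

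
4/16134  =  2/8067 = 0.00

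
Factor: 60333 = 3^1*7^1*13^2*17^1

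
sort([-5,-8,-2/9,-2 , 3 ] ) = [ - 8, - 5,-2,  -  2/9,3 ] 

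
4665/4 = 4665/4  =  1166.25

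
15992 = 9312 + 6680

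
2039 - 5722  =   - 3683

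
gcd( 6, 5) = 1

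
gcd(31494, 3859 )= 1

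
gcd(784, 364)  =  28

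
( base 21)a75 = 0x11D2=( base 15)1542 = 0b1000111010010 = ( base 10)4562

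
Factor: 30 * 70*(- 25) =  - 2^2 * 3^1*5^4*7^1 = - 52500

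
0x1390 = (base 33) 4JP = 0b1001110010000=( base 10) 5008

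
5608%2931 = 2677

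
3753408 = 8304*452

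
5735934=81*70814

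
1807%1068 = 739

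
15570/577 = 26 + 568/577=26.98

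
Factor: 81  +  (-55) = 26 = 2^1 * 13^1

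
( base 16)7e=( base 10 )126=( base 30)46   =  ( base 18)70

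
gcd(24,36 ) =12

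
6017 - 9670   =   - 3653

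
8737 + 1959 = 10696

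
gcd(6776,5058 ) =2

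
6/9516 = 1/1586 = 0.00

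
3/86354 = 3/86354 = 0.00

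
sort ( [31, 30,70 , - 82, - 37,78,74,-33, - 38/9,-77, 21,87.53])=[ - 82 , - 77, - 37 , - 33 ,-38/9,21, 30,31,70 , 74, 78 , 87.53 ] 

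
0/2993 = 0= 0.00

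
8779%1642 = 569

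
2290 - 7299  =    -  5009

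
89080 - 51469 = 37611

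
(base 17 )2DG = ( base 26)159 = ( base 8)1457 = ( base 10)815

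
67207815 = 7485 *8979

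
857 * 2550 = 2185350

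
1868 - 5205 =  - 3337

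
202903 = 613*331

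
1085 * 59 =64015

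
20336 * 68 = 1382848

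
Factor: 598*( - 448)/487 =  - 2^7*7^1*13^1 * 23^1 * 487^ ( - 1) = - 267904/487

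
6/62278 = 3/31139 = 0.00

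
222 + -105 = 117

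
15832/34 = 465+ 11/17 = 465.65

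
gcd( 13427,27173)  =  29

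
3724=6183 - 2459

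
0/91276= 0 =0.00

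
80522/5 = 80522/5=16104.40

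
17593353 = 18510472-917119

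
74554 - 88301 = -13747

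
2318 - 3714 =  - 1396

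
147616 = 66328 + 81288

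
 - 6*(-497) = 2982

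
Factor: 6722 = 2^1* 3361^1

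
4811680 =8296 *580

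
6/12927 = 2/4309 =0.00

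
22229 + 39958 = 62187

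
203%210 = 203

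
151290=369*410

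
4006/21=190 + 16/21 =190.76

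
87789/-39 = -2251 + 0/1=-2251.00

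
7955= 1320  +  6635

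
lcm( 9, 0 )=0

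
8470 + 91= 8561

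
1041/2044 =1041/2044 = 0.51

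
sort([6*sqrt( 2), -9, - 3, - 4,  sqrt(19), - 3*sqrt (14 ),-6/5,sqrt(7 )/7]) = [ - 3*sqrt( 14), - 9, - 4, - 3, - 6/5,sqrt( 7)/7 , sqrt( 19), 6*sqrt(2) ] 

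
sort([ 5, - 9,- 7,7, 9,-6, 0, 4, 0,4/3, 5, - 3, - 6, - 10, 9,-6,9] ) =[- 10,-9, - 7 , - 6,-6, - 6, - 3, 0, 0, 4/3,4,5,5, 7, 9,9, 9] 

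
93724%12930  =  3214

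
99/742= 99/742 = 0.13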